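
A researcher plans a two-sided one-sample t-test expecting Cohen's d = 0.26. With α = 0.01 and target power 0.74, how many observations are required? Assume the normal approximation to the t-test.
n = 154

Sample size formula (one-sample t-test, normal approximation):
n = ((z_{α/2} + z_β) / d)²

z_{α/2} = 2.576 (for α = 0.01, two-sided)
z_β = 0.643 (for power = 0.74)
d = 0.26

n = ((2.576 + 0.643) / 0.26)²
n = (12.381)²
n ≈ 153.29
Round up to the next whole number: n = 154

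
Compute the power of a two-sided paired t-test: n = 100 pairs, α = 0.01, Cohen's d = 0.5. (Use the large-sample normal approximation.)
Power ≈ 0.99

Power calculation (paired t-test, normal approximation):
z_β = d · √n - z_{α/2}
z_β = 0.5 · √100 - 2.576
z_β = 0.5 · 10.000 - 2.576
z_β = 2.424

Power = Φ(z_β) = Φ(2.424) ≈ 0.992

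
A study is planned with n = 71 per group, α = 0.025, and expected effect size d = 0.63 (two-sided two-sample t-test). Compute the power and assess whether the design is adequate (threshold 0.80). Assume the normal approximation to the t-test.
Power ≈ 0.93; the study is adequately powered (power ≥ 0.80)

Power calculation (two-sample t-test, normal approximation):
z_β = d · √(n/2) - z_{α/2}
z_β = 0.63 · √(71/2) - 2.241
z_β = 0.63 · 5.958 - 2.241
z_β = 1.512

Power = Φ(z_β) = Φ(1.512) ≈ 0.935

Effect size d = 0.63 is medium by Cohen's convention (0.2/0.5/0.8).

Threshold: power ≥ 0.80 is conventionally adequate.
Power ≈ 0.93 → the study is adequately powered (power ≥ 0.80).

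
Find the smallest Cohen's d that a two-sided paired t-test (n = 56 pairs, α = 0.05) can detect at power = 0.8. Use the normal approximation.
d ≈ 0.37

Minimum detectable effect (paired t-test, normal approximation):
d = (z_{α/2} + z_β) / √n
d = (1.960 + 0.842) / √56
d = 2.802 / 7.483
d ≈ 0.37

By Cohen's convention (0.2 small / 0.5 medium / 0.8 large): small effect.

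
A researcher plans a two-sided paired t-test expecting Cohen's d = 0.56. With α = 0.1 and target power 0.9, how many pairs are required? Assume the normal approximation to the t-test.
n = 28 pairs

Sample size formula (paired t-test, normal approximation):
n = ((z_{α/2} + z_β) / d)²

z_{α/2} = 1.645 (for α = 0.1, two-sided)
z_β = 1.282 (for power = 0.9)
d = 0.56

n = ((1.645 + 1.282) / 0.56)²
n = (5.227)²
n ≈ 27.32
Round up to the next whole number: n = 28 pairs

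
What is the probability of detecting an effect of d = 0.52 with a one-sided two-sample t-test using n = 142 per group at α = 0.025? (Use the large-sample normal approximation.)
Power ≈ 0.99

Power calculation (two-sample t-test, normal approximation):
z_β = d · √(n/2) - z_α
z_β = 0.52 · √(142/2) - 1.960
z_β = 0.52 · 8.426 - 1.960
z_β = 2.422

Power = Φ(z_β) = Φ(2.422) ≈ 0.992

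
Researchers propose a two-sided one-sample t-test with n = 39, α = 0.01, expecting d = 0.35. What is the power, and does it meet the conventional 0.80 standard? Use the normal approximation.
Power ≈ 0.35; the study is underpowered (power < 0.80)

Power calculation (one-sample t-test, normal approximation):
z_β = d · √n - z_{α/2}
z_β = 0.35 · √39 - 2.576
z_β = 0.35 · 6.245 - 2.576
z_β = -0.390

Power = Φ(z_β) = Φ(-0.390) ≈ 0.348

Effect size d = 0.35 is small by Cohen's convention (0.2/0.5/0.8).

Threshold: power ≥ 0.80 is conventionally adequate.
Power ≈ 0.35 → the study is underpowered (power < 0.80).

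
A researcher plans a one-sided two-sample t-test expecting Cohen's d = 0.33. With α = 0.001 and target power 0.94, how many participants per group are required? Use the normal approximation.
n = 397 per group

Sample size formula (two-sample t-test, normal approximation):
n = 2 · ((z_α + z_β) / d)²

z_α = 3.090 (for α = 0.001, one-sided)
z_β = 1.555 (for power = 0.94)
d = 0.33

n = 2 · ((3.090 + 1.555) / 0.33)²
n = 2 · (14.076)²
n ≈ 396.27
Round up to the next whole number: n = 397 per group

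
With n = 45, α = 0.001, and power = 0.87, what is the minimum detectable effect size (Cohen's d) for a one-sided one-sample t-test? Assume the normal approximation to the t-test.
d ≈ 0.63

Minimum detectable effect (one-sample t-test, normal approximation):
d = (z_α + z_β) / √n
d = (3.090 + 1.126) / √45
d = 4.217 / 6.708
d ≈ 0.63

By Cohen's convention (0.2 small / 0.5 medium / 0.8 large): medium effect.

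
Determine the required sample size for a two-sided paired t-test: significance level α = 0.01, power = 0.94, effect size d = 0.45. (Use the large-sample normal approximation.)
n = 85 pairs

Sample size formula (paired t-test, normal approximation):
n = ((z_{α/2} + z_β) / d)²

z_{α/2} = 2.576 (for α = 0.01, two-sided)
z_β = 1.555 (for power = 0.94)
d = 0.45

n = ((2.576 + 1.555) / 0.45)²
n = (9.180)²
n ≈ 84.27
Round up to the next whole number: n = 85 pairs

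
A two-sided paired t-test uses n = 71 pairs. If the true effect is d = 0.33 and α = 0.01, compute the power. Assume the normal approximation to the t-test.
Power ≈ 0.58

Power calculation (paired t-test, normal approximation):
z_β = d · √n - z_{α/2}
z_β = 0.33 · √71 - 2.576
z_β = 0.33 · 8.426 - 2.576
z_β = 0.205

Power = Φ(z_β) = Φ(0.205) ≈ 0.581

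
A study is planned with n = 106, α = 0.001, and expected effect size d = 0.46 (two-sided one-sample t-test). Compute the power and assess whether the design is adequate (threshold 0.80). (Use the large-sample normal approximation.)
Power ≈ 0.93; the study is adequately powered (power ≥ 0.80)

Power calculation (one-sample t-test, normal approximation):
z_β = d · √n - z_{α/2}
z_β = 0.46 · √106 - 3.291
z_β = 0.46 · 10.296 - 3.291
z_β = 1.445

Power = Φ(z_β) = Φ(1.445) ≈ 0.926

Effect size d = 0.46 is small by Cohen's convention (0.2/0.5/0.8).

Threshold: power ≥ 0.80 is conventionally adequate.
Power ≈ 0.93 → the study is adequately powered (power ≥ 0.80).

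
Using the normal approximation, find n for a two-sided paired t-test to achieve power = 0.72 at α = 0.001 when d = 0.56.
n = 48 pairs

Sample size formula (paired t-test, normal approximation):
n = ((z_{α/2} + z_β) / d)²

z_{α/2} = 3.291 (for α = 0.001, two-sided)
z_β = 0.583 (for power = 0.72)
d = 0.56

n = ((3.291 + 0.583) / 0.56)²
n = (6.918)²
n ≈ 47.86
Round up to the next whole number: n = 48 pairs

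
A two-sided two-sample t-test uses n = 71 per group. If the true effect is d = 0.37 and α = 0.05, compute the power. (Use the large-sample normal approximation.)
Power ≈ 0.60

Power calculation (two-sample t-test, normal approximation):
z_β = d · √(n/2) - z_{α/2}
z_β = 0.37 · √(71/2) - 1.960
z_β = 0.37 · 5.958 - 1.960
z_β = 0.245

Power = Φ(z_β) = Φ(0.245) ≈ 0.597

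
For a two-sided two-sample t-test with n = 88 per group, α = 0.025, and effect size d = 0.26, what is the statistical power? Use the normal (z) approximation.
Power ≈ 0.30

Power calculation (two-sample t-test, normal approximation):
z_β = d · √(n/2) - z_{α/2}
z_β = 0.26 · √(88/2) - 2.241
z_β = 0.26 · 6.633 - 2.241
z_β = -0.517

Power = Φ(z_β) = Φ(-0.517) ≈ 0.303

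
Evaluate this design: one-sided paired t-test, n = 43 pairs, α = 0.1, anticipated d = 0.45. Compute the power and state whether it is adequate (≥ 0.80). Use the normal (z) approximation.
Power ≈ 0.95; the study is adequately powered (power ≥ 0.80)

Power calculation (paired t-test, normal approximation):
z_β = d · √n - z_α
z_β = 0.45 · √43 - 1.282
z_β = 0.45 · 6.557 - 1.282
z_β = 1.669

Power = Φ(z_β) = Φ(1.669) ≈ 0.952

Effect size d = 0.45 is small by Cohen's convention (0.2/0.5/0.8).

Threshold: power ≥ 0.80 is conventionally adequate.
Power ≈ 0.95 → the study is adequately powered (power ≥ 0.80).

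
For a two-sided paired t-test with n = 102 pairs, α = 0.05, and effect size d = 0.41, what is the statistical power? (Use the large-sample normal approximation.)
Power ≈ 0.99

Power calculation (paired t-test, normal approximation):
z_β = d · √n - z_{α/2}
z_β = 0.41 · √102 - 1.960
z_β = 0.41 · 10.100 - 1.960
z_β = 2.181

Power = Φ(z_β) = Φ(2.181) ≈ 0.985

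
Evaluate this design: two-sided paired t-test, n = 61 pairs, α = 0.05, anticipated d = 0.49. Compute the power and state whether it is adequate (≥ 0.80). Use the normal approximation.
Power ≈ 0.97; the study is adequately powered (power ≥ 0.80)

Power calculation (paired t-test, normal approximation):
z_β = d · √n - z_{α/2}
z_β = 0.49 · √61 - 1.960
z_β = 0.49 · 7.810 - 1.960
z_β = 1.867

Power = Φ(z_β) = Φ(1.867) ≈ 0.969

Effect size d = 0.49 is small by Cohen's convention (0.2/0.5/0.8).

Threshold: power ≥ 0.80 is conventionally adequate.
Power ≈ 0.97 → the study is adequately powered (power ≥ 0.80).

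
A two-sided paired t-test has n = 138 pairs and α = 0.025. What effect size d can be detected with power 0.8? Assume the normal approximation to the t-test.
d ≈ 0.26

Minimum detectable effect (paired t-test, normal approximation):
d = (z_{α/2} + z_β) / √n
d = (2.241 + 0.842) / √138
d = 3.083 / 11.747
d ≈ 0.26

By Cohen's convention (0.2 small / 0.5 medium / 0.8 large): small effect.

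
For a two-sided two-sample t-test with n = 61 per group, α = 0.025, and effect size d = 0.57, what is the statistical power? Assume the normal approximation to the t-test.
Power ≈ 0.82

Power calculation (two-sample t-test, normal approximation):
z_β = d · √(n/2) - z_{α/2}
z_β = 0.57 · √(61/2) - 2.241
z_β = 0.57 · 5.523 - 2.241
z_β = 0.907

Power = Φ(z_β) = Φ(0.907) ≈ 0.818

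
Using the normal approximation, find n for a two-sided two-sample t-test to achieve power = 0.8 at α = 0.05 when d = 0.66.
n = 37 per group

Sample size formula (two-sample t-test, normal approximation):
n = 2 · ((z_{α/2} + z_β) / d)²

z_{α/2} = 1.960 (for α = 0.05, two-sided)
z_β = 0.842 (for power = 0.8)
d = 0.66

n = 2 · ((1.960 + 0.842) / 0.66)²
n = 2 · (4.245)²
n ≈ 36.04
Round up to the next whole number: n = 37 per group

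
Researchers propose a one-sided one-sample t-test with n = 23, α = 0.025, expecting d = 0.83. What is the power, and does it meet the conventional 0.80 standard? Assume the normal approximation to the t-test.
Power ≈ 0.98; the study is adequately powered (power ≥ 0.80)

Power calculation (one-sample t-test, normal approximation):
z_β = d · √n - z_α
z_β = 0.83 · √23 - 1.960
z_β = 0.83 · 4.796 - 1.960
z_β = 2.021

Power = Φ(z_β) = Φ(2.021) ≈ 0.978

Effect size d = 0.83 is large by Cohen's convention (0.2/0.5/0.8).

Threshold: power ≥ 0.80 is conventionally adequate.
Power ≈ 0.98 → the study is adequately powered (power ≥ 0.80).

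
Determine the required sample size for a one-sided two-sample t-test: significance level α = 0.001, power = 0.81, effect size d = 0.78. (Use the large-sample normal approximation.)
n = 52 per group

Sample size formula (two-sample t-test, normal approximation):
n = 2 · ((z_α + z_β) / d)²

z_α = 3.090 (for α = 0.001, one-sided)
z_β = 0.878 (for power = 0.81)
d = 0.78

n = 2 · ((3.090 + 0.878) / 0.78)²
n = 2 · (5.087)²
n ≈ 51.76
Round up to the next whole number: n = 52 per group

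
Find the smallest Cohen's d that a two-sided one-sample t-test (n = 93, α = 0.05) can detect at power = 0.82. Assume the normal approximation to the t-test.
d ≈ 0.30

Minimum detectable effect (one-sample t-test, normal approximation):
d = (z_{α/2} + z_β) / √n
d = (1.960 + 0.915) / √93
d = 2.875 / 9.644
d ≈ 0.30

By Cohen's convention (0.2 small / 0.5 medium / 0.8 large): small effect.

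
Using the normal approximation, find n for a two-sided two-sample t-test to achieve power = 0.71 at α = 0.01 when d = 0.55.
n = 65 per group

Sample size formula (two-sample t-test, normal approximation):
n = 2 · ((z_{α/2} + z_β) / d)²

z_{α/2} = 2.576 (for α = 0.01, two-sided)
z_β = 0.553 (for power = 0.71)
d = 0.55

n = 2 · ((2.576 + 0.553) / 0.55)²
n = 2 · (5.689)²
n ≈ 64.73
Round up to the next whole number: n = 65 per group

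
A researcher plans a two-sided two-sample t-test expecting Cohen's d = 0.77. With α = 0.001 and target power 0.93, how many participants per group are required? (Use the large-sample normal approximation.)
n = 77 per group

Sample size formula (two-sample t-test, normal approximation):
n = 2 · ((z_{α/2} + z_β) / d)²

z_{α/2} = 3.291 (for α = 0.001, two-sided)
z_β = 1.476 (for power = 0.93)
d = 0.77

n = 2 · ((3.291 + 1.476) / 0.77)²
n = 2 · (6.191)²
n ≈ 76.66
Round up to the next whole number: n = 77 per group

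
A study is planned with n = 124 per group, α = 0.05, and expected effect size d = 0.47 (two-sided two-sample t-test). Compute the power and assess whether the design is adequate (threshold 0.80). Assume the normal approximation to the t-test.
Power ≈ 0.96; the study is adequately powered (power ≥ 0.80)

Power calculation (two-sample t-test, normal approximation):
z_β = d · √(n/2) - z_{α/2}
z_β = 0.47 · √(124/2) - 1.960
z_β = 0.47 · 7.874 - 1.960
z_β = 1.741

Power = Φ(z_β) = Φ(1.741) ≈ 0.959

Effect size d = 0.47 is small by Cohen's convention (0.2/0.5/0.8).

Threshold: power ≥ 0.80 is conventionally adequate.
Power ≈ 0.96 → the study is adequately powered (power ≥ 0.80).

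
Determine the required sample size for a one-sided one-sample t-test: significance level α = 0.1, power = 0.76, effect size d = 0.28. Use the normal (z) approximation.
n = 51

Sample size formula (one-sample t-test, normal approximation):
n = ((z_α + z_β) / d)²

z_α = 1.282 (for α = 0.1, one-sided)
z_β = 0.706 (for power = 0.76)
d = 0.28

n = ((1.282 + 0.706) / 0.28)²
n = (7.100)²
n ≈ 50.41
Round up to the next whole number: n = 51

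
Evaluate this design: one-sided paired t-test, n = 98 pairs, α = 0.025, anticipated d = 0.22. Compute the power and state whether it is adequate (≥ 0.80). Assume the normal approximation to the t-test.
Power ≈ 0.59; the study is underpowered (power < 0.80)

Power calculation (paired t-test, normal approximation):
z_β = d · √n - z_α
z_β = 0.22 · √98 - 1.960
z_β = 0.22 · 9.899 - 1.960
z_β = 0.218

Power = Φ(z_β) = Φ(0.218) ≈ 0.586

Effect size d = 0.22 is small by Cohen's convention (0.2/0.5/0.8).

Threshold: power ≥ 0.80 is conventionally adequate.
Power ≈ 0.59 → the study is underpowered (power < 0.80).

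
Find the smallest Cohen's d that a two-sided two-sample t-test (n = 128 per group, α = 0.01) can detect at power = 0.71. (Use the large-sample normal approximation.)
d ≈ 0.39

Minimum detectable effect (two-sample t-test, normal approximation):
d = (z_{α/2} + z_β) / √(n/2)
d = (2.576 + 0.553) / √(128/2)
d = 3.129 / 8.000
d ≈ 0.39

By Cohen's convention (0.2 small / 0.5 medium / 0.8 large): small effect.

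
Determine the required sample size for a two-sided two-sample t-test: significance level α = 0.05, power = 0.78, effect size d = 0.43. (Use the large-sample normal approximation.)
n = 81 per group

Sample size formula (two-sample t-test, normal approximation):
n = 2 · ((z_{α/2} + z_β) / d)²

z_{α/2} = 1.960 (for α = 0.05, two-sided)
z_β = 0.772 (for power = 0.78)
d = 0.43

n = 2 · ((1.960 + 0.772) / 0.43)²
n = 2 · (6.353)²
n ≈ 80.72
Round up to the next whole number: n = 81 per group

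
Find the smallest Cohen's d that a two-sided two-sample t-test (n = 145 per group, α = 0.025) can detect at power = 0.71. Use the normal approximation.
d ≈ 0.33

Minimum detectable effect (two-sample t-test, normal approximation):
d = (z_{α/2} + z_β) / √(n/2)
d = (2.241 + 0.553) / √(145/2)
d = 2.795 / 8.515
d ≈ 0.33

By Cohen's convention (0.2 small / 0.5 medium / 0.8 large): small effect.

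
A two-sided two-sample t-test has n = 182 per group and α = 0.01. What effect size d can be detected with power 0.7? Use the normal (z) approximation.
d ≈ 0.32

Minimum detectable effect (two-sample t-test, normal approximation):
d = (z_{α/2} + z_β) / √(n/2)
d = (2.576 + 0.524) / √(182/2)
d = 3.100 / 9.539
d ≈ 0.32

By Cohen's convention (0.2 small / 0.5 medium / 0.8 large): small effect.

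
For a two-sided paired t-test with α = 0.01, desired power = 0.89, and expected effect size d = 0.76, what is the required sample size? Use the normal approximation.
n = 26 pairs

Sample size formula (paired t-test, normal approximation):
n = ((z_{α/2} + z_β) / d)²

z_{α/2} = 2.576 (for α = 0.01, two-sided)
z_β = 1.227 (for power = 0.89)
d = 0.76

n = ((2.576 + 1.227) / 0.76)²
n = (5.004)²
n ≈ 25.04
Round up to the next whole number: n = 26 pairs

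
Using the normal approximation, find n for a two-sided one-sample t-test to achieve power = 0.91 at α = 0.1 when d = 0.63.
n = 23

Sample size formula (one-sample t-test, normal approximation):
n = ((z_{α/2} + z_β) / d)²

z_{α/2} = 1.645 (for α = 0.1, two-sided)
z_β = 1.341 (for power = 0.91)
d = 0.63

n = ((1.645 + 1.341) / 0.63)²
n = (4.740)²
n ≈ 22.47
Round up to the next whole number: n = 23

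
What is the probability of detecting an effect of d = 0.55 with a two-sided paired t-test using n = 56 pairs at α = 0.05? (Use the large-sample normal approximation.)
Power ≈ 0.98

Power calculation (paired t-test, normal approximation):
z_β = d · √n - z_{α/2}
z_β = 0.55 · √56 - 1.960
z_β = 0.55 · 7.483 - 1.960
z_β = 2.156

Power = Φ(z_β) = Φ(2.156) ≈ 0.984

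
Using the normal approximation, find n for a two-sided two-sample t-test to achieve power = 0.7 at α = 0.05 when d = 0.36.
n = 96 per group

Sample size formula (two-sample t-test, normal approximation):
n = 2 · ((z_{α/2} + z_β) / d)²

z_{α/2} = 1.960 (for α = 0.05, two-sided)
z_β = 0.524 (for power = 0.7)
d = 0.36

n = 2 · ((1.960 + 0.524) / 0.36)²
n = 2 · (6.900)²
n ≈ 95.22
Round up to the next whole number: n = 96 per group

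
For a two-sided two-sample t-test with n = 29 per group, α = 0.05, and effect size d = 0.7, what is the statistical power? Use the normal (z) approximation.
Power ≈ 0.76

Power calculation (two-sample t-test, normal approximation):
z_β = d · √(n/2) - z_{α/2}
z_β = 0.7 · √(29/2) - 1.960
z_β = 0.7 · 3.808 - 1.960
z_β = 0.706

Power = Φ(z_β) = Φ(0.706) ≈ 0.760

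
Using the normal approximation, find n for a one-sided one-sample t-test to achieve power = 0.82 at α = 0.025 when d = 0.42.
n = 47

Sample size formula (one-sample t-test, normal approximation):
n = ((z_α + z_β) / d)²

z_α = 1.960 (for α = 0.025, one-sided)
z_β = 0.915 (for power = 0.82)
d = 0.42

n = ((1.960 + 0.915) / 0.42)²
n = (6.845)²
n ≈ 46.85
Round up to the next whole number: n = 47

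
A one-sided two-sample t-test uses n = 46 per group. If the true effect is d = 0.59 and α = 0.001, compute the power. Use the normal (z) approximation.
Power ≈ 0.40

Power calculation (two-sample t-test, normal approximation):
z_β = d · √(n/2) - z_α
z_β = 0.59 · √(46/2) - 3.090
z_β = 0.59 · 4.796 - 3.090
z_β = -0.261

Power = Φ(z_β) = Φ(-0.261) ≈ 0.397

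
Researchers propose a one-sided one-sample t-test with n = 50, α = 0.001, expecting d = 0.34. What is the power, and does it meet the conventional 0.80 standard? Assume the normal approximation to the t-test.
Power ≈ 0.25; the study is underpowered (power < 0.80)

Power calculation (one-sample t-test, normal approximation):
z_β = d · √n - z_α
z_β = 0.34 · √50 - 3.090
z_β = 0.34 · 7.071 - 3.090
z_β = -0.686

Power = Φ(z_β) = Φ(-0.686) ≈ 0.246

Effect size d = 0.34 is small by Cohen's convention (0.2/0.5/0.8).

Threshold: power ≥ 0.80 is conventionally adequate.
Power ≈ 0.25 → the study is underpowered (power < 0.80).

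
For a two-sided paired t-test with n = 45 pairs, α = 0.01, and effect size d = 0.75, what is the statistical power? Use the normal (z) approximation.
Power ≈ 0.99

Power calculation (paired t-test, normal approximation):
z_β = d · √n - z_{α/2}
z_β = 0.75 · √45 - 2.576
z_β = 0.75 · 6.708 - 2.576
z_β = 2.455

Power = Φ(z_β) = Φ(2.455) ≈ 0.993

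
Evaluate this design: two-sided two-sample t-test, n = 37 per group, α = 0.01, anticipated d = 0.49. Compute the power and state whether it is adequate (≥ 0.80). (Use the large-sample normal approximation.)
Power ≈ 0.32; the study is underpowered (power < 0.80)

Power calculation (two-sample t-test, normal approximation):
z_β = d · √(n/2) - z_{α/2}
z_β = 0.49 · √(37/2) - 2.576
z_β = 0.49 · 4.301 - 2.576
z_β = -0.468

Power = Φ(z_β) = Φ(-0.468) ≈ 0.320

Effect size d = 0.49 is small by Cohen's convention (0.2/0.5/0.8).

Threshold: power ≥ 0.80 is conventionally adequate.
Power ≈ 0.32 → the study is underpowered (power < 0.80).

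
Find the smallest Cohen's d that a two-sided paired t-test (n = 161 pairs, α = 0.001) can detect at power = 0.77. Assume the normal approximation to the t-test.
d ≈ 0.32

Minimum detectable effect (paired t-test, normal approximation):
d = (z_{α/2} + z_β) / √n
d = (3.291 + 0.739) / √161
d = 4.029 / 12.689
d ≈ 0.32

By Cohen's convention (0.2 small / 0.5 medium / 0.8 large): small effect.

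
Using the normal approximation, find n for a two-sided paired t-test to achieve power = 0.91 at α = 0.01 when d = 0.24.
n = 267 pairs

Sample size formula (paired t-test, normal approximation):
n = ((z_{α/2} + z_β) / d)²

z_{α/2} = 2.576 (for α = 0.01, two-sided)
z_β = 1.341 (for power = 0.91)
d = 0.24

n = ((2.576 + 1.341) / 0.24)²
n = (16.321)²
n ≈ 266.38
Round up to the next whole number: n = 267 pairs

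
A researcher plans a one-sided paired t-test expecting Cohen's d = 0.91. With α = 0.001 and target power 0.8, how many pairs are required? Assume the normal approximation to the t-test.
n = 19 pairs

Sample size formula (paired t-test, normal approximation):
n = ((z_α + z_β) / d)²

z_α = 3.090 (for α = 0.001, one-sided)
z_β = 0.842 (for power = 0.8)
d = 0.91

n = ((3.090 + 0.842) / 0.91)²
n = (4.321)²
n ≈ 18.67
Round up to the next whole number: n = 19 pairs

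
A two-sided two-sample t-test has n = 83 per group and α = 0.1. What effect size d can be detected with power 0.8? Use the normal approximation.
d ≈ 0.39

Minimum detectable effect (two-sample t-test, normal approximation):
d = (z_{α/2} + z_β) / √(n/2)
d = (1.645 + 0.842) / √(83/2)
d = 2.486 / 6.442
d ≈ 0.39

By Cohen's convention (0.2 small / 0.5 medium / 0.8 large): small effect.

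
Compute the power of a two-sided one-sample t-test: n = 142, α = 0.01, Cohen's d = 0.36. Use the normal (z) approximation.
Power ≈ 0.96

Power calculation (one-sample t-test, normal approximation):
z_β = d · √n - z_{α/2}
z_β = 0.36 · √142 - 2.576
z_β = 0.36 · 11.916 - 2.576
z_β = 1.714

Power = Φ(z_β) = Φ(1.714) ≈ 0.957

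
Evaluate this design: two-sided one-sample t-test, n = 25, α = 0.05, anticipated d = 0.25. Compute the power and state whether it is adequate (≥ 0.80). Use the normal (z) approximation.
Power ≈ 0.24; the study is underpowered (power < 0.80)

Power calculation (one-sample t-test, normal approximation):
z_β = d · √n - z_{α/2}
z_β = 0.25 · √25 - 1.960
z_β = 0.25 · 5.000 - 1.960
z_β = -0.710

Power = Φ(z_β) = Φ(-0.710) ≈ 0.239

Effect size d = 0.25 is small by Cohen's convention (0.2/0.5/0.8).

Threshold: power ≥ 0.80 is conventionally adequate.
Power ≈ 0.24 → the study is underpowered (power < 0.80).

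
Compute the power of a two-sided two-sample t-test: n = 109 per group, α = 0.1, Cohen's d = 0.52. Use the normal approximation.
Power ≈ 0.99

Power calculation (two-sample t-test, normal approximation):
z_β = d · √(n/2) - z_{α/2}
z_β = 0.52 · √(109/2) - 1.645
z_β = 0.52 · 7.382 - 1.645
z_β = 2.194

Power = Φ(z_β) = Φ(2.194) ≈ 0.986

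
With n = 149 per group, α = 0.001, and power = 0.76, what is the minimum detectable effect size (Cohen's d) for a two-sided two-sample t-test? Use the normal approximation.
d ≈ 0.46

Minimum detectable effect (two-sample t-test, normal approximation):
d = (z_{α/2} + z_β) / √(n/2)
d = (3.291 + 0.706) / √(149/2)
d = 3.997 / 8.631
d ≈ 0.46

By Cohen's convention (0.2 small / 0.5 medium / 0.8 large): small effect.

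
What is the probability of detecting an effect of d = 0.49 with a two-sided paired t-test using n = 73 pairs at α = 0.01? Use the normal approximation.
Power ≈ 0.95

Power calculation (paired t-test, normal approximation):
z_β = d · √n - z_{α/2}
z_β = 0.49 · √73 - 2.576
z_β = 0.49 · 8.544 - 2.576
z_β = 1.611

Power = Φ(z_β) = Φ(1.611) ≈ 0.946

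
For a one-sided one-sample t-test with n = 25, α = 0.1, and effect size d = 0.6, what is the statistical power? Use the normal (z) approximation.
Power ≈ 0.96

Power calculation (one-sample t-test, normal approximation):
z_β = d · √n - z_α
z_β = 0.6 · √25 - 1.282
z_β = 0.6 · 5.000 - 1.282
z_β = 1.718

Power = Φ(z_β) = Φ(1.718) ≈ 0.957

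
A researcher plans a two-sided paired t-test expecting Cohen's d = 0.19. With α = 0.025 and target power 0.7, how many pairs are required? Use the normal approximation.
n = 212 pairs

Sample size formula (paired t-test, normal approximation):
n = ((z_{α/2} + z_β) / d)²

z_{α/2} = 2.241 (for α = 0.025, two-sided)
z_β = 0.524 (for power = 0.7)
d = 0.19

n = ((2.241 + 0.524) / 0.19)²
n = (14.553)²
n ≈ 211.79
Round up to the next whole number: n = 212 pairs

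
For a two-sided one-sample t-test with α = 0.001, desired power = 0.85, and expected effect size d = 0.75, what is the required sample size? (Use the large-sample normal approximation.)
n = 34

Sample size formula (one-sample t-test, normal approximation):
n = ((z_{α/2} + z_β) / d)²

z_{α/2} = 3.291 (for α = 0.001, two-sided)
z_β = 1.036 (for power = 0.85)
d = 0.75

n = ((3.291 + 1.036) / 0.75)²
n = (5.769)²
n ≈ 33.28
Round up to the next whole number: n = 34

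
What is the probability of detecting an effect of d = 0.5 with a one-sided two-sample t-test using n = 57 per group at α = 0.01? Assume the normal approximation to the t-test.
Power ≈ 0.63

Power calculation (two-sample t-test, normal approximation):
z_β = d · √(n/2) - z_α
z_β = 0.5 · √(57/2) - 2.326
z_β = 0.5 · 5.339 - 2.326
z_β = 0.343

Power = Φ(z_β) = Φ(0.343) ≈ 0.634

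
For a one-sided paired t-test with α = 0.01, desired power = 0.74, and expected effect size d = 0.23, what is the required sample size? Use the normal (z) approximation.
n = 167 pairs

Sample size formula (paired t-test, normal approximation):
n = ((z_α + z_β) / d)²

z_α = 2.326 (for α = 0.01, one-sided)
z_β = 0.643 (for power = 0.74)
d = 0.23

n = ((2.326 + 0.643) / 0.23)²
n = (12.909)²
n ≈ 166.64
Round up to the next whole number: n = 167 pairs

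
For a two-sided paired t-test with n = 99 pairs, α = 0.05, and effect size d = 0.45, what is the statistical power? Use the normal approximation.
Power ≈ 0.99

Power calculation (paired t-test, normal approximation):
z_β = d · √n - z_{α/2}
z_β = 0.45 · √99 - 1.960
z_β = 0.45 · 9.950 - 1.960
z_β = 2.517

Power = Φ(z_β) = Φ(2.517) ≈ 0.994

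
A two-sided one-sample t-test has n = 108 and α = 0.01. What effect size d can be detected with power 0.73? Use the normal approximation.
d ≈ 0.31

Minimum detectable effect (one-sample t-test, normal approximation):
d = (z_{α/2} + z_β) / √n
d = (2.576 + 0.613) / √108
d = 3.189 / 10.392
d ≈ 0.31

By Cohen's convention (0.2 small / 0.5 medium / 0.8 large): small effect.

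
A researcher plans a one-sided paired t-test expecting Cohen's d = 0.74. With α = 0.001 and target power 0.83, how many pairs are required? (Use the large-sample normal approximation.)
n = 30 pairs

Sample size formula (paired t-test, normal approximation):
n = ((z_α + z_β) / d)²

z_α = 3.090 (for α = 0.001, one-sided)
z_β = 0.954 (for power = 0.83)
d = 0.74

n = ((3.090 + 0.954) / 0.74)²
n = (5.465)²
n ≈ 29.87
Round up to the next whole number: n = 30 pairs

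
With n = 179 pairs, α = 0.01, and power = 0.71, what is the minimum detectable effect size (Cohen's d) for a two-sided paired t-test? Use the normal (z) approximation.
d ≈ 0.23

Minimum detectable effect (paired t-test, normal approximation):
d = (z_{α/2} + z_β) / √n
d = (2.576 + 0.553) / √179
d = 3.129 / 13.379
d ≈ 0.23

By Cohen's convention (0.2 small / 0.5 medium / 0.8 large): small effect.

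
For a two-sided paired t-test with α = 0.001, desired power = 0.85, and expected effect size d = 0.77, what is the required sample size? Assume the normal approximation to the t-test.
n = 32 pairs

Sample size formula (paired t-test, normal approximation):
n = ((z_{α/2} + z_β) / d)²

z_{α/2} = 3.291 (for α = 0.001, two-sided)
z_β = 1.036 (for power = 0.85)
d = 0.77

n = ((3.291 + 1.036) / 0.77)²
n = (5.619)²
n ≈ 31.57
Round up to the next whole number: n = 32 pairs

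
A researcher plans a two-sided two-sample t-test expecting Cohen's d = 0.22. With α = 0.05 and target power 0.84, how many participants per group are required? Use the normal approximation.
n = 361 per group

Sample size formula (two-sample t-test, normal approximation):
n = 2 · ((z_{α/2} + z_β) / d)²

z_{α/2} = 1.960 (for α = 0.05, two-sided)
z_β = 0.994 (for power = 0.84)
d = 0.22

n = 2 · ((1.960 + 0.994) / 0.22)²
n = 2 · (13.427)²
n ≈ 360.57
Round up to the next whole number: n = 361 per group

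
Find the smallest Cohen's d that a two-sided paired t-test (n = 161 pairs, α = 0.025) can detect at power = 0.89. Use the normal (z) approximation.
d ≈ 0.27

Minimum detectable effect (paired t-test, normal approximation):
d = (z_{α/2} + z_β) / √n
d = (2.241 + 1.227) / √161
d = 3.468 / 12.689
d ≈ 0.27

By Cohen's convention (0.2 small / 0.5 medium / 0.8 large): small effect.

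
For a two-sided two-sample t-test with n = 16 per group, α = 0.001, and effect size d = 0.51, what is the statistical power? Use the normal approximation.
Power ≈ 0.03

Power calculation (two-sample t-test, normal approximation):
z_β = d · √(n/2) - z_{α/2}
z_β = 0.51 · √(16/2) - 3.291
z_β = 0.51 · 2.828 - 3.291
z_β = -1.848

Power = Φ(z_β) = Φ(-1.848) ≈ 0.032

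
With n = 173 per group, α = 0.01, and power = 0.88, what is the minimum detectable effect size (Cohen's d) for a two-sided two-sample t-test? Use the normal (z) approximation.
d ≈ 0.40

Minimum detectable effect (two-sample t-test, normal approximation):
d = (z_{α/2} + z_β) / √(n/2)
d = (2.576 + 1.175) / √(173/2)
d = 3.751 / 9.301
d ≈ 0.40

By Cohen's convention (0.2 small / 0.5 medium / 0.8 large): small effect.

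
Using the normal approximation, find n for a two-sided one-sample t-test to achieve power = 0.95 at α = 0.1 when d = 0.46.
n = 52

Sample size formula (one-sample t-test, normal approximation):
n = ((z_{α/2} + z_β) / d)²

z_{α/2} = 1.645 (for α = 0.1, two-sided)
z_β = 1.645 (for power = 0.95)
d = 0.46

n = ((1.645 + 1.645) / 0.46)²
n = (7.152)²
n ≈ 51.15
Round up to the next whole number: n = 52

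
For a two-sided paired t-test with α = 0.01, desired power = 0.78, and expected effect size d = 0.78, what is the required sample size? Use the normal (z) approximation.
n = 19 pairs

Sample size formula (paired t-test, normal approximation):
n = ((z_{α/2} + z_β) / d)²

z_{α/2} = 2.576 (for α = 0.01, two-sided)
z_β = 0.772 (for power = 0.78)
d = 0.78

n = ((2.576 + 0.772) / 0.78)²
n = (4.292)²
n ≈ 18.42
Round up to the next whole number: n = 19 pairs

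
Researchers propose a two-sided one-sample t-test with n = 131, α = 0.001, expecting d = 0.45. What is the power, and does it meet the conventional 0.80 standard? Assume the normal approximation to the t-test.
Power ≈ 0.97; the study is adequately powered (power ≥ 0.80)

Power calculation (one-sample t-test, normal approximation):
z_β = d · √n - z_{α/2}
z_β = 0.45 · √131 - 3.291
z_β = 0.45 · 11.446 - 3.291
z_β = 1.860

Power = Φ(z_β) = Φ(1.860) ≈ 0.969

Effect size d = 0.45 is small by Cohen's convention (0.2/0.5/0.8).

Threshold: power ≥ 0.80 is conventionally adequate.
Power ≈ 0.97 → the study is adequately powered (power ≥ 0.80).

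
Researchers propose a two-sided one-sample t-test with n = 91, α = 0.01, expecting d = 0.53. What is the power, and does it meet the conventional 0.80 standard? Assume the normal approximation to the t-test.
Power ≈ 0.99; the study is adequately powered (power ≥ 0.80)

Power calculation (one-sample t-test, normal approximation):
z_β = d · √n - z_{α/2}
z_β = 0.53 · √91 - 2.576
z_β = 0.53 · 9.539 - 2.576
z_β = 2.480

Power = Φ(z_β) = Φ(2.480) ≈ 0.993

Effect size d = 0.53 is medium by Cohen's convention (0.2/0.5/0.8).

Threshold: power ≥ 0.80 is conventionally adequate.
Power ≈ 0.99 → the study is adequately powered (power ≥ 0.80).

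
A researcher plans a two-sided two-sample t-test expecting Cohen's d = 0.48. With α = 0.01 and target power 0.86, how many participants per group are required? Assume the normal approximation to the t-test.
n = 117 per group

Sample size formula (two-sample t-test, normal approximation):
n = 2 · ((z_{α/2} + z_β) / d)²

z_{α/2} = 2.576 (for α = 0.01, two-sided)
z_β = 1.080 (for power = 0.86)
d = 0.48

n = 2 · ((2.576 + 1.080) / 0.48)²
n = 2 · (7.617)²
n ≈ 116.04
Round up to the next whole number: n = 117 per group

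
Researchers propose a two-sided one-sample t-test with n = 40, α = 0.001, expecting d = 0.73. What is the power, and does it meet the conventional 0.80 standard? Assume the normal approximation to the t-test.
Power ≈ 0.91; the study is adequately powered (power ≥ 0.80)

Power calculation (one-sample t-test, normal approximation):
z_β = d · √n - z_{α/2}
z_β = 0.73 · √40 - 3.291
z_β = 0.73 · 6.325 - 3.291
z_β = 1.326

Power = Φ(z_β) = Φ(1.326) ≈ 0.908

Effect size d = 0.73 is medium by Cohen's convention (0.2/0.5/0.8).

Threshold: power ≥ 0.80 is conventionally adequate.
Power ≈ 0.91 → the study is adequately powered (power ≥ 0.80).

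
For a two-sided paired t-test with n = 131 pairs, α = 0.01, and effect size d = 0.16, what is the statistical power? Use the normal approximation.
Power ≈ 0.23

Power calculation (paired t-test, normal approximation):
z_β = d · √n - z_{α/2}
z_β = 0.16 · √131 - 2.576
z_β = 0.16 · 11.446 - 2.576
z_β = -0.745

Power = Φ(z_β) = Φ(-0.745) ≈ 0.228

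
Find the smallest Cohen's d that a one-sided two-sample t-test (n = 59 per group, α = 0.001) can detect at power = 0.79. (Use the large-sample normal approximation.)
d ≈ 0.72

Minimum detectable effect (two-sample t-test, normal approximation):
d = (z_α + z_β) / √(n/2)
d = (3.090 + 0.806) / √(59/2)
d = 3.897 / 5.431
d ≈ 0.72

By Cohen's convention (0.2 small / 0.5 medium / 0.8 large): medium effect.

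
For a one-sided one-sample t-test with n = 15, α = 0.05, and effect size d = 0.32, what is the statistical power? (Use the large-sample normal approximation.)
Power ≈ 0.34

Power calculation (one-sample t-test, normal approximation):
z_β = d · √n - z_α
z_β = 0.32 · √15 - 1.645
z_β = 0.32 · 3.873 - 1.645
z_β = -0.405

Power = Φ(z_β) = Φ(-0.405) ≈ 0.343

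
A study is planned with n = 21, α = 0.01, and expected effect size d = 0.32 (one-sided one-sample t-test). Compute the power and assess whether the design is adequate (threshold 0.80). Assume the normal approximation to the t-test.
Power ≈ 0.19; the study is underpowered (power < 0.80)

Power calculation (one-sample t-test, normal approximation):
z_β = d · √n - z_α
z_β = 0.32 · √21 - 2.326
z_β = 0.32 · 4.583 - 2.326
z_β = -0.860

Power = Φ(z_β) = Φ(-0.860) ≈ 0.195

Effect size d = 0.32 is small by Cohen's convention (0.2/0.5/0.8).

Threshold: power ≥ 0.80 is conventionally adequate.
Power ≈ 0.19 → the study is underpowered (power < 0.80).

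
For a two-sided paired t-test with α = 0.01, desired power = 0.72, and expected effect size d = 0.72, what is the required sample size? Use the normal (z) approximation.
n = 20 pairs

Sample size formula (paired t-test, normal approximation):
n = ((z_{α/2} + z_β) / d)²

z_{α/2} = 2.576 (for α = 0.01, two-sided)
z_β = 0.583 (for power = 0.72)
d = 0.72

n = ((2.576 + 0.583) / 0.72)²
n = (4.388)²
n ≈ 19.25
Round up to the next whole number: n = 20 pairs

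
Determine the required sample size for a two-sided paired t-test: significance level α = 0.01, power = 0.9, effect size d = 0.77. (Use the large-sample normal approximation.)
n = 26 pairs

Sample size formula (paired t-test, normal approximation):
n = ((z_{α/2} + z_β) / d)²

z_{α/2} = 2.576 (for α = 0.01, two-sided)
z_β = 1.282 (for power = 0.9)
d = 0.77

n = ((2.576 + 1.282) / 0.77)²
n = (5.010)²
n ≈ 25.10
Round up to the next whole number: n = 26 pairs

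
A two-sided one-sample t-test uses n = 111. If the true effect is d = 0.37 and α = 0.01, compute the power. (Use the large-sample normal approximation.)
Power ≈ 0.91

Power calculation (one-sample t-test, normal approximation):
z_β = d · √n - z_{α/2}
z_β = 0.37 · √111 - 2.576
z_β = 0.37 · 10.536 - 2.576
z_β = 1.322

Power = Φ(z_β) = Φ(1.322) ≈ 0.907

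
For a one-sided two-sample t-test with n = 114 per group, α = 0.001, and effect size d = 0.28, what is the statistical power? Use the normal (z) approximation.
Power ≈ 0.16

Power calculation (two-sample t-test, normal approximation):
z_β = d · √(n/2) - z_α
z_β = 0.28 · √(114/2) - 3.090
z_β = 0.28 · 7.550 - 3.090
z_β = -0.976

Power = Φ(z_β) = Φ(-0.976) ≈ 0.164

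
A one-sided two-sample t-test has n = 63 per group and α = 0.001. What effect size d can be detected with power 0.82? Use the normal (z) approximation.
d ≈ 0.71

Minimum detectable effect (two-sample t-test, normal approximation):
d = (z_α + z_β) / √(n/2)
d = (3.090 + 0.915) / √(63/2)
d = 4.006 / 5.612
d ≈ 0.71

By Cohen's convention (0.2 small / 0.5 medium / 0.8 large): medium effect.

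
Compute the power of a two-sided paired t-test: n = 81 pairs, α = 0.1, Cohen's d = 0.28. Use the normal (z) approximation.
Power ≈ 0.81

Power calculation (paired t-test, normal approximation):
z_β = d · √n - z_{α/2}
z_β = 0.28 · √81 - 1.645
z_β = 0.28 · 9.000 - 1.645
z_β = 0.875

Power = Φ(z_β) = Φ(0.875) ≈ 0.809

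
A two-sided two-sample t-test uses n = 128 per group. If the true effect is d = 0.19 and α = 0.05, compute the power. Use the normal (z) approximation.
Power ≈ 0.33

Power calculation (two-sample t-test, normal approximation):
z_β = d · √(n/2) - z_{α/2}
z_β = 0.19 · √(128/2) - 1.960
z_β = 0.19 · 8.000 - 1.960
z_β = -0.440

Power = Φ(z_β) = Φ(-0.440) ≈ 0.330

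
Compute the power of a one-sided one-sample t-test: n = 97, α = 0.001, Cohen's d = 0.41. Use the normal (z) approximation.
Power ≈ 0.83

Power calculation (one-sample t-test, normal approximation):
z_β = d · √n - z_α
z_β = 0.41 · √97 - 3.090
z_β = 0.41 · 9.849 - 3.090
z_β = 0.948

Power = Φ(z_β) = Φ(0.948) ≈ 0.828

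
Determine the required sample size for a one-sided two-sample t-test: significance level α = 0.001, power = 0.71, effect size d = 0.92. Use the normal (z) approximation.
n = 32 per group

Sample size formula (two-sample t-test, normal approximation):
n = 2 · ((z_α + z_β) / d)²

z_α = 3.090 (for α = 0.001, one-sided)
z_β = 0.553 (for power = 0.71)
d = 0.92

n = 2 · ((3.090 + 0.553) / 0.92)²
n = 2 · (3.960)²
n ≈ 31.36
Round up to the next whole number: n = 32 per group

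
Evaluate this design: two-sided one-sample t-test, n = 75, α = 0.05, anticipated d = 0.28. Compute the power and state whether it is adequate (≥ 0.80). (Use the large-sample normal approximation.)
Power ≈ 0.68; the study is underpowered (power < 0.80)

Power calculation (one-sample t-test, normal approximation):
z_β = d · √n - z_{α/2}
z_β = 0.28 · √75 - 1.960
z_β = 0.28 · 8.660 - 1.960
z_β = 0.465

Power = Φ(z_β) = Φ(0.465) ≈ 0.679

Effect size d = 0.28 is small by Cohen's convention (0.2/0.5/0.8).

Threshold: power ≥ 0.80 is conventionally adequate.
Power ≈ 0.68 → the study is underpowered (power < 0.80).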